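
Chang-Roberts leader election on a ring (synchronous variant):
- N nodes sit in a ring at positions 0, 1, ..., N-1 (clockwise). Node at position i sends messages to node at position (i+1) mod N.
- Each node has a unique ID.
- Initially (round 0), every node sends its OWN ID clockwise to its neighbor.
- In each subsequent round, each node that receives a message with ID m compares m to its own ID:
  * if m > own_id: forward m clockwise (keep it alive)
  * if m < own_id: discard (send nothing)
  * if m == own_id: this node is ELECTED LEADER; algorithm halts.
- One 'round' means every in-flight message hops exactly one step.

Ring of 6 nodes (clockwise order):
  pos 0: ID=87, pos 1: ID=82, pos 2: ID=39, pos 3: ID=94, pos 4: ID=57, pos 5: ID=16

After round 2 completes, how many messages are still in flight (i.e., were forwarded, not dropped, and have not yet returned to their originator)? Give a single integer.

Answer: 2

Derivation:
Round 1: pos1(id82) recv 87: fwd; pos2(id39) recv 82: fwd; pos3(id94) recv 39: drop; pos4(id57) recv 94: fwd; pos5(id16) recv 57: fwd; pos0(id87) recv 16: drop
Round 2: pos2(id39) recv 87: fwd; pos3(id94) recv 82: drop; pos5(id16) recv 94: fwd; pos0(id87) recv 57: drop
After round 2: 2 messages still in flight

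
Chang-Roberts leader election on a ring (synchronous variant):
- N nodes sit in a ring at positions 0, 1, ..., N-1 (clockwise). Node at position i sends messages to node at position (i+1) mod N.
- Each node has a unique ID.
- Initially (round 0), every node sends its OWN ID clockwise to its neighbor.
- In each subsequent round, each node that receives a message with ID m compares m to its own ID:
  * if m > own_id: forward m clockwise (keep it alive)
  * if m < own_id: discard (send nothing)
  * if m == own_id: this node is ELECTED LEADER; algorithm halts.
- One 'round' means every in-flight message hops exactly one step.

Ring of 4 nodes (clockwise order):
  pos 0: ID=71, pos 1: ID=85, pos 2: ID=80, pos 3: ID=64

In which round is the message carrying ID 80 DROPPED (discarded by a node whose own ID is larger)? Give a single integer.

Round 1: pos1(id85) recv 71: drop; pos2(id80) recv 85: fwd; pos3(id64) recv 80: fwd; pos0(id71) recv 64: drop
Round 2: pos3(id64) recv 85: fwd; pos0(id71) recv 80: fwd
Round 3: pos0(id71) recv 85: fwd; pos1(id85) recv 80: drop
Round 4: pos1(id85) recv 85: ELECTED
Message ID 80 originates at pos 2; dropped at pos 1 in round 3

Answer: 3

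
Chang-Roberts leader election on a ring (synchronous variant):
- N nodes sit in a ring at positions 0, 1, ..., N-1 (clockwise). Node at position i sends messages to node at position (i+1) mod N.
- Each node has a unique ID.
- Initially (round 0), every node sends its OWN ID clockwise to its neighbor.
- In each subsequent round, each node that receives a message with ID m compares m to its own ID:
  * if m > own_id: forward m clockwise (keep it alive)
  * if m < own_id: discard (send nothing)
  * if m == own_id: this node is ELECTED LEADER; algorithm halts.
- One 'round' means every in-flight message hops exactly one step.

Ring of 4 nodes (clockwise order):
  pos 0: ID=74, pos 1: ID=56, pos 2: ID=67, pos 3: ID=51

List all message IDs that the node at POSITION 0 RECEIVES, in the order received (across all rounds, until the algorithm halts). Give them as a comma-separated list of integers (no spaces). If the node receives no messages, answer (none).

Answer: 51,67,74

Derivation:
Round 1: pos1(id56) recv 74: fwd; pos2(id67) recv 56: drop; pos3(id51) recv 67: fwd; pos0(id74) recv 51: drop
Round 2: pos2(id67) recv 74: fwd; pos0(id74) recv 67: drop
Round 3: pos3(id51) recv 74: fwd
Round 4: pos0(id74) recv 74: ELECTED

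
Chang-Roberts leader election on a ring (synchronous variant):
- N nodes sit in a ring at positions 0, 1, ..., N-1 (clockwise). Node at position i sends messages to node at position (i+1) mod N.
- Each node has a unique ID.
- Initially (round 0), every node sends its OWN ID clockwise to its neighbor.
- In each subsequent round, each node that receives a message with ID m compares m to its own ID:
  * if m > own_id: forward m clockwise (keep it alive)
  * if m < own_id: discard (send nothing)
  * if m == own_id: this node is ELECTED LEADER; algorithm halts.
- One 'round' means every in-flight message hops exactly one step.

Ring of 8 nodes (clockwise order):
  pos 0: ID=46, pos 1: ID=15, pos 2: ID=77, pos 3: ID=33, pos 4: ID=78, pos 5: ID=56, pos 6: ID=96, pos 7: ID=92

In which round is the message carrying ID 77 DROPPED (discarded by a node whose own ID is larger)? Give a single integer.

Answer: 2

Derivation:
Round 1: pos1(id15) recv 46: fwd; pos2(id77) recv 15: drop; pos3(id33) recv 77: fwd; pos4(id78) recv 33: drop; pos5(id56) recv 78: fwd; pos6(id96) recv 56: drop; pos7(id92) recv 96: fwd; pos0(id46) recv 92: fwd
Round 2: pos2(id77) recv 46: drop; pos4(id78) recv 77: drop; pos6(id96) recv 78: drop; pos0(id46) recv 96: fwd; pos1(id15) recv 92: fwd
Round 3: pos1(id15) recv 96: fwd; pos2(id77) recv 92: fwd
Round 4: pos2(id77) recv 96: fwd; pos3(id33) recv 92: fwd
Round 5: pos3(id33) recv 96: fwd; pos4(id78) recv 92: fwd
Round 6: pos4(id78) recv 96: fwd; pos5(id56) recv 92: fwd
Round 7: pos5(id56) recv 96: fwd; pos6(id96) recv 92: drop
Round 8: pos6(id96) recv 96: ELECTED
Message ID 77 originates at pos 2; dropped at pos 4 in round 2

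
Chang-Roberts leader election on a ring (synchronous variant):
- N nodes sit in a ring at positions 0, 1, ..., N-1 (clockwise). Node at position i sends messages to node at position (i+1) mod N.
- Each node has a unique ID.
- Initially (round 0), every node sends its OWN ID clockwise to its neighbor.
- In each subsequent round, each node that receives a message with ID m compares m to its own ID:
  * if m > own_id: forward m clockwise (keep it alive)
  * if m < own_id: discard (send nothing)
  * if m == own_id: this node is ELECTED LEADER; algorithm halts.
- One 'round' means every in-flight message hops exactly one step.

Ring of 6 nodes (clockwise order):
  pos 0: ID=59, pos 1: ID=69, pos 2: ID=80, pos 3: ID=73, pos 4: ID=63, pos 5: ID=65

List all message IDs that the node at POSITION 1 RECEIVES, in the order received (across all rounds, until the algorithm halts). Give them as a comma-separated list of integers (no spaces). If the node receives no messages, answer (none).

Answer: 59,65,73,80

Derivation:
Round 1: pos1(id69) recv 59: drop; pos2(id80) recv 69: drop; pos3(id73) recv 80: fwd; pos4(id63) recv 73: fwd; pos5(id65) recv 63: drop; pos0(id59) recv 65: fwd
Round 2: pos4(id63) recv 80: fwd; pos5(id65) recv 73: fwd; pos1(id69) recv 65: drop
Round 3: pos5(id65) recv 80: fwd; pos0(id59) recv 73: fwd
Round 4: pos0(id59) recv 80: fwd; pos1(id69) recv 73: fwd
Round 5: pos1(id69) recv 80: fwd; pos2(id80) recv 73: drop
Round 6: pos2(id80) recv 80: ELECTED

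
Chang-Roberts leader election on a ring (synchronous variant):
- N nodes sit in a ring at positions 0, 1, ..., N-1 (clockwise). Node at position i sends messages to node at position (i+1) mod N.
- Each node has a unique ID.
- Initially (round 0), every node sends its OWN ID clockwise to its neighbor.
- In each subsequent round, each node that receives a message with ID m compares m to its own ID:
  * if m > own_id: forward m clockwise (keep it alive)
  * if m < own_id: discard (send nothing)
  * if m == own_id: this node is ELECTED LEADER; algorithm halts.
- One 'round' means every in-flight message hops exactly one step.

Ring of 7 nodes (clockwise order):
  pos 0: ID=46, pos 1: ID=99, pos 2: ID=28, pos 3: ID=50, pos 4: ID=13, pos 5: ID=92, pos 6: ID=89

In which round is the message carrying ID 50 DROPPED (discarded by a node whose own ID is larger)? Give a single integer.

Round 1: pos1(id99) recv 46: drop; pos2(id28) recv 99: fwd; pos3(id50) recv 28: drop; pos4(id13) recv 50: fwd; pos5(id92) recv 13: drop; pos6(id89) recv 92: fwd; pos0(id46) recv 89: fwd
Round 2: pos3(id50) recv 99: fwd; pos5(id92) recv 50: drop; pos0(id46) recv 92: fwd; pos1(id99) recv 89: drop
Round 3: pos4(id13) recv 99: fwd; pos1(id99) recv 92: drop
Round 4: pos5(id92) recv 99: fwd
Round 5: pos6(id89) recv 99: fwd
Round 6: pos0(id46) recv 99: fwd
Round 7: pos1(id99) recv 99: ELECTED
Message ID 50 originates at pos 3; dropped at pos 5 in round 2

Answer: 2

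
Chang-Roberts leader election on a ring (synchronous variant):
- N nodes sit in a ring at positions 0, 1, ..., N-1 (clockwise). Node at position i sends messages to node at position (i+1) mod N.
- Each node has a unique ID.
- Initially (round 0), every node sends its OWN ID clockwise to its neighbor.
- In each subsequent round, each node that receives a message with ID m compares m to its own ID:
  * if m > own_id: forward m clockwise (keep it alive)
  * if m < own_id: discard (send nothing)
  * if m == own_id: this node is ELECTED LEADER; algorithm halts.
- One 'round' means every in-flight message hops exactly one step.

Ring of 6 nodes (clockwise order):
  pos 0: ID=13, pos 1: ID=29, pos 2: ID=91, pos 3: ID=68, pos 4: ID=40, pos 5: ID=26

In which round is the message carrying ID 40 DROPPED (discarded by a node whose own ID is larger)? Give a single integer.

Round 1: pos1(id29) recv 13: drop; pos2(id91) recv 29: drop; pos3(id68) recv 91: fwd; pos4(id40) recv 68: fwd; pos5(id26) recv 40: fwd; pos0(id13) recv 26: fwd
Round 2: pos4(id40) recv 91: fwd; pos5(id26) recv 68: fwd; pos0(id13) recv 40: fwd; pos1(id29) recv 26: drop
Round 3: pos5(id26) recv 91: fwd; pos0(id13) recv 68: fwd; pos1(id29) recv 40: fwd
Round 4: pos0(id13) recv 91: fwd; pos1(id29) recv 68: fwd; pos2(id91) recv 40: drop
Round 5: pos1(id29) recv 91: fwd; pos2(id91) recv 68: drop
Round 6: pos2(id91) recv 91: ELECTED
Message ID 40 originates at pos 4; dropped at pos 2 in round 4

Answer: 4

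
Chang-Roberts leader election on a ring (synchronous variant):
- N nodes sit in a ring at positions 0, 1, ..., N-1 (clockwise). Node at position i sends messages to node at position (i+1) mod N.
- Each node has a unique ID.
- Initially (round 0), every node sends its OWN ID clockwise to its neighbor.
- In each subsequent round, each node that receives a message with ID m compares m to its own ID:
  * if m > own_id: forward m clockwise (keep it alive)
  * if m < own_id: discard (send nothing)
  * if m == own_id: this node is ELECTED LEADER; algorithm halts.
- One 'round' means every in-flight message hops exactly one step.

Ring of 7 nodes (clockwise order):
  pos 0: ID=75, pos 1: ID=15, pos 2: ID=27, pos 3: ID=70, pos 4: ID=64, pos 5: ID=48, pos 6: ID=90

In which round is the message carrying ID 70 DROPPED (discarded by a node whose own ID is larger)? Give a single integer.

Round 1: pos1(id15) recv 75: fwd; pos2(id27) recv 15: drop; pos3(id70) recv 27: drop; pos4(id64) recv 70: fwd; pos5(id48) recv 64: fwd; pos6(id90) recv 48: drop; pos0(id75) recv 90: fwd
Round 2: pos2(id27) recv 75: fwd; pos5(id48) recv 70: fwd; pos6(id90) recv 64: drop; pos1(id15) recv 90: fwd
Round 3: pos3(id70) recv 75: fwd; pos6(id90) recv 70: drop; pos2(id27) recv 90: fwd
Round 4: pos4(id64) recv 75: fwd; pos3(id70) recv 90: fwd
Round 5: pos5(id48) recv 75: fwd; pos4(id64) recv 90: fwd
Round 6: pos6(id90) recv 75: drop; pos5(id48) recv 90: fwd
Round 7: pos6(id90) recv 90: ELECTED
Message ID 70 originates at pos 3; dropped at pos 6 in round 3

Answer: 3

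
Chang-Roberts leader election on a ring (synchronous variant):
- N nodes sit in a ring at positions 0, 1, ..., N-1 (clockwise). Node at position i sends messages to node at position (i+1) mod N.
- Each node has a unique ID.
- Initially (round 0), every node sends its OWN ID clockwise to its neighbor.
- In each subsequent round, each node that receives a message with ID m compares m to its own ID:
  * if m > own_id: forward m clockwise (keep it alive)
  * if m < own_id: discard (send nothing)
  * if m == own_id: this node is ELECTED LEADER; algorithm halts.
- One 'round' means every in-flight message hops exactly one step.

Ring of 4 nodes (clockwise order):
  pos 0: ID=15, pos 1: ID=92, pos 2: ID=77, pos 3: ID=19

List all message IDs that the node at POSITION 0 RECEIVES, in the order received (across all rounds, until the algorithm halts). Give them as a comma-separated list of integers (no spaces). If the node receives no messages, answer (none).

Answer: 19,77,92

Derivation:
Round 1: pos1(id92) recv 15: drop; pos2(id77) recv 92: fwd; pos3(id19) recv 77: fwd; pos0(id15) recv 19: fwd
Round 2: pos3(id19) recv 92: fwd; pos0(id15) recv 77: fwd; pos1(id92) recv 19: drop
Round 3: pos0(id15) recv 92: fwd; pos1(id92) recv 77: drop
Round 4: pos1(id92) recv 92: ELECTED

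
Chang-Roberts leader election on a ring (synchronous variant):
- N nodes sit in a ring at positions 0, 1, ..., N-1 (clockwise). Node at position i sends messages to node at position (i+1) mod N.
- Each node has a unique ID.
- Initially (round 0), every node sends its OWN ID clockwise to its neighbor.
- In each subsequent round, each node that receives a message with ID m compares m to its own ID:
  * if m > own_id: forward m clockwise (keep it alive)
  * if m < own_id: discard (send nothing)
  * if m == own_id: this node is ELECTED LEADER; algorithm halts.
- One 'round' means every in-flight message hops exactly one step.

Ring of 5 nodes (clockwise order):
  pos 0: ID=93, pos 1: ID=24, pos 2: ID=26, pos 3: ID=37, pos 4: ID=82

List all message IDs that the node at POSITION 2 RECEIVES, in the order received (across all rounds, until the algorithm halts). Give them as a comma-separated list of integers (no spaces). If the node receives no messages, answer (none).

Answer: 24,93

Derivation:
Round 1: pos1(id24) recv 93: fwd; pos2(id26) recv 24: drop; pos3(id37) recv 26: drop; pos4(id82) recv 37: drop; pos0(id93) recv 82: drop
Round 2: pos2(id26) recv 93: fwd
Round 3: pos3(id37) recv 93: fwd
Round 4: pos4(id82) recv 93: fwd
Round 5: pos0(id93) recv 93: ELECTED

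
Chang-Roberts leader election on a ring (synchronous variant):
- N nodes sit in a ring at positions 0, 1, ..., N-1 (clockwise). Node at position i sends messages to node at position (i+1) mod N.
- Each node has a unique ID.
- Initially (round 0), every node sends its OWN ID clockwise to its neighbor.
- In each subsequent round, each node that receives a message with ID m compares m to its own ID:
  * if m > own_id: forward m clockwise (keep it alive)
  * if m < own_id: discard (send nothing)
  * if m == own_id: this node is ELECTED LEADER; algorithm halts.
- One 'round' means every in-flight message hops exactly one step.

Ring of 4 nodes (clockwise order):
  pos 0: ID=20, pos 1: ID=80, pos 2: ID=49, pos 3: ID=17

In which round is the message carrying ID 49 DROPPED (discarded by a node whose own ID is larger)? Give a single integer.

Round 1: pos1(id80) recv 20: drop; pos2(id49) recv 80: fwd; pos3(id17) recv 49: fwd; pos0(id20) recv 17: drop
Round 2: pos3(id17) recv 80: fwd; pos0(id20) recv 49: fwd
Round 3: pos0(id20) recv 80: fwd; pos1(id80) recv 49: drop
Round 4: pos1(id80) recv 80: ELECTED
Message ID 49 originates at pos 2; dropped at pos 1 in round 3

Answer: 3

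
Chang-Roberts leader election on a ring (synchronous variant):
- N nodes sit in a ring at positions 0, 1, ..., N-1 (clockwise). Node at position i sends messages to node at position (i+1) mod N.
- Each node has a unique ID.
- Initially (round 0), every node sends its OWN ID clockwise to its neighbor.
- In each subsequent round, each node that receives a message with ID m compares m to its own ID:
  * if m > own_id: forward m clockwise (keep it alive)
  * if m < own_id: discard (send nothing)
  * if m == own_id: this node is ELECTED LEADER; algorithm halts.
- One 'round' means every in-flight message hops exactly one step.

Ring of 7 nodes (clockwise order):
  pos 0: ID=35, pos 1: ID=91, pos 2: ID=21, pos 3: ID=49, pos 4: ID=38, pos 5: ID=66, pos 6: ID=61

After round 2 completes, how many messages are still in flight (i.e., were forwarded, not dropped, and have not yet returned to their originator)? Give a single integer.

Answer: 2

Derivation:
Round 1: pos1(id91) recv 35: drop; pos2(id21) recv 91: fwd; pos3(id49) recv 21: drop; pos4(id38) recv 49: fwd; pos5(id66) recv 38: drop; pos6(id61) recv 66: fwd; pos0(id35) recv 61: fwd
Round 2: pos3(id49) recv 91: fwd; pos5(id66) recv 49: drop; pos0(id35) recv 66: fwd; pos1(id91) recv 61: drop
After round 2: 2 messages still in flight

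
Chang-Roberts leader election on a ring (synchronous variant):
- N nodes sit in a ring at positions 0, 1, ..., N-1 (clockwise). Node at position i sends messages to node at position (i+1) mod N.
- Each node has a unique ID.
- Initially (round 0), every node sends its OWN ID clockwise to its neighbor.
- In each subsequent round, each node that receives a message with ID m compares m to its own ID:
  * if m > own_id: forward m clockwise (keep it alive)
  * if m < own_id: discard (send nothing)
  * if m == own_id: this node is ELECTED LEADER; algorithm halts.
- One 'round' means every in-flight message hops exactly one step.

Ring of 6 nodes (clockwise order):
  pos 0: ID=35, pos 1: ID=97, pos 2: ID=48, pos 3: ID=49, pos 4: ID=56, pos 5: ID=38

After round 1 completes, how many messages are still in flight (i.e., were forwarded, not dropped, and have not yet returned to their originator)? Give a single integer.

Answer: 3

Derivation:
Round 1: pos1(id97) recv 35: drop; pos2(id48) recv 97: fwd; pos3(id49) recv 48: drop; pos4(id56) recv 49: drop; pos5(id38) recv 56: fwd; pos0(id35) recv 38: fwd
After round 1: 3 messages still in flight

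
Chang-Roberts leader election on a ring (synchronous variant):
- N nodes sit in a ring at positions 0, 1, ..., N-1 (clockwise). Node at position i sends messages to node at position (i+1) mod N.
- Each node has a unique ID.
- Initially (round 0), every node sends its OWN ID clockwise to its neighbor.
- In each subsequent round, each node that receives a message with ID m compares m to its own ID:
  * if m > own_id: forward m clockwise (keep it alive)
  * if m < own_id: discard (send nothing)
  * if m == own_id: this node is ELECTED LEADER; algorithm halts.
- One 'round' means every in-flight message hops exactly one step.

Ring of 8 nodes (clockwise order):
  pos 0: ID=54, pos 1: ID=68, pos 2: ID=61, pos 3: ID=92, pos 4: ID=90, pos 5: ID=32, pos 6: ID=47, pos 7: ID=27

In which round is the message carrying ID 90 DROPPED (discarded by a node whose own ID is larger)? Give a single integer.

Round 1: pos1(id68) recv 54: drop; pos2(id61) recv 68: fwd; pos3(id92) recv 61: drop; pos4(id90) recv 92: fwd; pos5(id32) recv 90: fwd; pos6(id47) recv 32: drop; pos7(id27) recv 47: fwd; pos0(id54) recv 27: drop
Round 2: pos3(id92) recv 68: drop; pos5(id32) recv 92: fwd; pos6(id47) recv 90: fwd; pos0(id54) recv 47: drop
Round 3: pos6(id47) recv 92: fwd; pos7(id27) recv 90: fwd
Round 4: pos7(id27) recv 92: fwd; pos0(id54) recv 90: fwd
Round 5: pos0(id54) recv 92: fwd; pos1(id68) recv 90: fwd
Round 6: pos1(id68) recv 92: fwd; pos2(id61) recv 90: fwd
Round 7: pos2(id61) recv 92: fwd; pos3(id92) recv 90: drop
Round 8: pos3(id92) recv 92: ELECTED
Message ID 90 originates at pos 4; dropped at pos 3 in round 7

Answer: 7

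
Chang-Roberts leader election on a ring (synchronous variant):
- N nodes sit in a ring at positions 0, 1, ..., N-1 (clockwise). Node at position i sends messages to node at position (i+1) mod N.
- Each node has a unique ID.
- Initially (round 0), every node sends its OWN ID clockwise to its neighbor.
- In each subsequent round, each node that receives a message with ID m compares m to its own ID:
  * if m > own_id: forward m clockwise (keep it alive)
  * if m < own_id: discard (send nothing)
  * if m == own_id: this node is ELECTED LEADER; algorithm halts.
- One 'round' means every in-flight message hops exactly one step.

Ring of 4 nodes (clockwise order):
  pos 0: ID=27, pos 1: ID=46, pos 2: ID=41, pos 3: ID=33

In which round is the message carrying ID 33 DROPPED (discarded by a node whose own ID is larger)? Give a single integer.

Round 1: pos1(id46) recv 27: drop; pos2(id41) recv 46: fwd; pos3(id33) recv 41: fwd; pos0(id27) recv 33: fwd
Round 2: pos3(id33) recv 46: fwd; pos0(id27) recv 41: fwd; pos1(id46) recv 33: drop
Round 3: pos0(id27) recv 46: fwd; pos1(id46) recv 41: drop
Round 4: pos1(id46) recv 46: ELECTED
Message ID 33 originates at pos 3; dropped at pos 1 in round 2

Answer: 2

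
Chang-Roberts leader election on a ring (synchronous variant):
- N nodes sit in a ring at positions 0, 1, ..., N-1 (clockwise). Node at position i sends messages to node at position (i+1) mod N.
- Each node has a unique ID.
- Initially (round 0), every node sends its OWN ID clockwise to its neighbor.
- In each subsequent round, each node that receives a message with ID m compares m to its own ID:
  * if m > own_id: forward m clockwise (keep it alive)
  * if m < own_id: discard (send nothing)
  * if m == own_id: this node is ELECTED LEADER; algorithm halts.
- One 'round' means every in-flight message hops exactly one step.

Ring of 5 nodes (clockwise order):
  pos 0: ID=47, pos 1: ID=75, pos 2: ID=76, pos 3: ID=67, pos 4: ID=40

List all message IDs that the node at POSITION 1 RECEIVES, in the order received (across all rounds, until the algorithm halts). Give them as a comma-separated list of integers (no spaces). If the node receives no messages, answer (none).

Round 1: pos1(id75) recv 47: drop; pos2(id76) recv 75: drop; pos3(id67) recv 76: fwd; pos4(id40) recv 67: fwd; pos0(id47) recv 40: drop
Round 2: pos4(id40) recv 76: fwd; pos0(id47) recv 67: fwd
Round 3: pos0(id47) recv 76: fwd; pos1(id75) recv 67: drop
Round 4: pos1(id75) recv 76: fwd
Round 5: pos2(id76) recv 76: ELECTED

Answer: 47,67,76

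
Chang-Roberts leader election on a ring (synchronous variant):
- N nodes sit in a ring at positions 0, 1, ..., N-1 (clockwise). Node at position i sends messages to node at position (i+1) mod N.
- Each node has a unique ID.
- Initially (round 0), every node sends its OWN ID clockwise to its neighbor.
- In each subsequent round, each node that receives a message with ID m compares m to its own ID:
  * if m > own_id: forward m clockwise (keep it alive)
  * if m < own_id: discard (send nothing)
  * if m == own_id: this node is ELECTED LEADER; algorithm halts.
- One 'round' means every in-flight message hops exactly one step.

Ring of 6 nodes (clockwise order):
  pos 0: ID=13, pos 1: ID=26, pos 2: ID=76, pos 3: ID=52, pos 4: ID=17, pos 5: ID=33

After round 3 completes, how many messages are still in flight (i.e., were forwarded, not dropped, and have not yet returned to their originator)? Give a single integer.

Round 1: pos1(id26) recv 13: drop; pos2(id76) recv 26: drop; pos3(id52) recv 76: fwd; pos4(id17) recv 52: fwd; pos5(id33) recv 17: drop; pos0(id13) recv 33: fwd
Round 2: pos4(id17) recv 76: fwd; pos5(id33) recv 52: fwd; pos1(id26) recv 33: fwd
Round 3: pos5(id33) recv 76: fwd; pos0(id13) recv 52: fwd; pos2(id76) recv 33: drop
After round 3: 2 messages still in flight

Answer: 2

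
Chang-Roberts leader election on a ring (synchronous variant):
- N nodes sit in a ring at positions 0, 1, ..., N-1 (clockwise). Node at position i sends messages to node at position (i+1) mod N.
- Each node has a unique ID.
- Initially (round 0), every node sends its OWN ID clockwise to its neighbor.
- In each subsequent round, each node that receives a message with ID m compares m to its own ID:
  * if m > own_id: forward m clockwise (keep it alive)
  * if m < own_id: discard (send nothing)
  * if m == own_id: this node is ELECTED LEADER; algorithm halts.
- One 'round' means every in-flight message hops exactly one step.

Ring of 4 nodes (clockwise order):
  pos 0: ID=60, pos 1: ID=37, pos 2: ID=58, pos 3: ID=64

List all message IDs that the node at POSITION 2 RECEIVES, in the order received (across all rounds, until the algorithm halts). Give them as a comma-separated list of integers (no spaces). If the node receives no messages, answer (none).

Answer: 37,60,64

Derivation:
Round 1: pos1(id37) recv 60: fwd; pos2(id58) recv 37: drop; pos3(id64) recv 58: drop; pos0(id60) recv 64: fwd
Round 2: pos2(id58) recv 60: fwd; pos1(id37) recv 64: fwd
Round 3: pos3(id64) recv 60: drop; pos2(id58) recv 64: fwd
Round 4: pos3(id64) recv 64: ELECTED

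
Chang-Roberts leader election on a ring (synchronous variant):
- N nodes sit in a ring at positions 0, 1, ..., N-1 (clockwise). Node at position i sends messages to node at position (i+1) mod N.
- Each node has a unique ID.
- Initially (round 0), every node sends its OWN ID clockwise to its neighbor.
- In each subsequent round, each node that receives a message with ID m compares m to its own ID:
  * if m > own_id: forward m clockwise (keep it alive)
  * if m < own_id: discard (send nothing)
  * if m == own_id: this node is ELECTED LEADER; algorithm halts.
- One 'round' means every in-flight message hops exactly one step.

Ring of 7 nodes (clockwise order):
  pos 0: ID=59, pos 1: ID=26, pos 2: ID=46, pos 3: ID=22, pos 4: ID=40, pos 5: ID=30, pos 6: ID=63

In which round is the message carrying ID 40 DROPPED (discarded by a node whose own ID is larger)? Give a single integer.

Round 1: pos1(id26) recv 59: fwd; pos2(id46) recv 26: drop; pos3(id22) recv 46: fwd; pos4(id40) recv 22: drop; pos5(id30) recv 40: fwd; pos6(id63) recv 30: drop; pos0(id59) recv 63: fwd
Round 2: pos2(id46) recv 59: fwd; pos4(id40) recv 46: fwd; pos6(id63) recv 40: drop; pos1(id26) recv 63: fwd
Round 3: pos3(id22) recv 59: fwd; pos5(id30) recv 46: fwd; pos2(id46) recv 63: fwd
Round 4: pos4(id40) recv 59: fwd; pos6(id63) recv 46: drop; pos3(id22) recv 63: fwd
Round 5: pos5(id30) recv 59: fwd; pos4(id40) recv 63: fwd
Round 6: pos6(id63) recv 59: drop; pos5(id30) recv 63: fwd
Round 7: pos6(id63) recv 63: ELECTED
Message ID 40 originates at pos 4; dropped at pos 6 in round 2

Answer: 2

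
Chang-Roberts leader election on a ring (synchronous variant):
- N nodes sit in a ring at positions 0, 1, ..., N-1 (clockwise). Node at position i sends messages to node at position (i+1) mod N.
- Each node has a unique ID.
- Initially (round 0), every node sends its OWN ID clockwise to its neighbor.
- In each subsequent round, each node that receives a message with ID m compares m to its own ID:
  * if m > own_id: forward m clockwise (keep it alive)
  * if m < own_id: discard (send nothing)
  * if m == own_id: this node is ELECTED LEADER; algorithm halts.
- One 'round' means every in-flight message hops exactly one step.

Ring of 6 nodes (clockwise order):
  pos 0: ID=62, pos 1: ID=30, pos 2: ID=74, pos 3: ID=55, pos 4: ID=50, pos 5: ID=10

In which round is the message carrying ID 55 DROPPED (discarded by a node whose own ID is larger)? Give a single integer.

Answer: 3

Derivation:
Round 1: pos1(id30) recv 62: fwd; pos2(id74) recv 30: drop; pos3(id55) recv 74: fwd; pos4(id50) recv 55: fwd; pos5(id10) recv 50: fwd; pos0(id62) recv 10: drop
Round 2: pos2(id74) recv 62: drop; pos4(id50) recv 74: fwd; pos5(id10) recv 55: fwd; pos0(id62) recv 50: drop
Round 3: pos5(id10) recv 74: fwd; pos0(id62) recv 55: drop
Round 4: pos0(id62) recv 74: fwd
Round 5: pos1(id30) recv 74: fwd
Round 6: pos2(id74) recv 74: ELECTED
Message ID 55 originates at pos 3; dropped at pos 0 in round 3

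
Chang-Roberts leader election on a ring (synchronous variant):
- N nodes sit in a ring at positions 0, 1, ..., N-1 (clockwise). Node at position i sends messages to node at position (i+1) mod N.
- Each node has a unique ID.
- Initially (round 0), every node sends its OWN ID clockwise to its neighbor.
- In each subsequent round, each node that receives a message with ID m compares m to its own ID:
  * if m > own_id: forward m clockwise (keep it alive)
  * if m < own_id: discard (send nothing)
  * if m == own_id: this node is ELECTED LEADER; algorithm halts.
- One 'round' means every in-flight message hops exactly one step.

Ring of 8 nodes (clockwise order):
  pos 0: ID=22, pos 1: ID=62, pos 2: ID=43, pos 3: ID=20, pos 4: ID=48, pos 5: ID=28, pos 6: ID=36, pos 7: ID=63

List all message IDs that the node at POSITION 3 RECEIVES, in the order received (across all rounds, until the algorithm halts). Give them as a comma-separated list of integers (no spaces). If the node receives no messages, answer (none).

Answer: 43,62,63

Derivation:
Round 1: pos1(id62) recv 22: drop; pos2(id43) recv 62: fwd; pos3(id20) recv 43: fwd; pos4(id48) recv 20: drop; pos5(id28) recv 48: fwd; pos6(id36) recv 28: drop; pos7(id63) recv 36: drop; pos0(id22) recv 63: fwd
Round 2: pos3(id20) recv 62: fwd; pos4(id48) recv 43: drop; pos6(id36) recv 48: fwd; pos1(id62) recv 63: fwd
Round 3: pos4(id48) recv 62: fwd; pos7(id63) recv 48: drop; pos2(id43) recv 63: fwd
Round 4: pos5(id28) recv 62: fwd; pos3(id20) recv 63: fwd
Round 5: pos6(id36) recv 62: fwd; pos4(id48) recv 63: fwd
Round 6: pos7(id63) recv 62: drop; pos5(id28) recv 63: fwd
Round 7: pos6(id36) recv 63: fwd
Round 8: pos7(id63) recv 63: ELECTED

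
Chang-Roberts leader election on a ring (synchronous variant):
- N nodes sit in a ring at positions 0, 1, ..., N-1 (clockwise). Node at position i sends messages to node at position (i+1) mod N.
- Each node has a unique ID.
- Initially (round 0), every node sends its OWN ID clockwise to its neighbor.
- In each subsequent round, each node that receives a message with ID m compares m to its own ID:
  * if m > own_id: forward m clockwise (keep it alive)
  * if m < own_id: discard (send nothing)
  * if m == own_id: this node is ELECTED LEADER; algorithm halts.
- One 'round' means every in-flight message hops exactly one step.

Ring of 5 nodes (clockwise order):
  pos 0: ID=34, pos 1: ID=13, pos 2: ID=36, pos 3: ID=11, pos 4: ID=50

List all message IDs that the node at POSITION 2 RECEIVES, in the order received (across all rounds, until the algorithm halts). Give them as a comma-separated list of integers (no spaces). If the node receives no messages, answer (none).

Answer: 13,34,50

Derivation:
Round 1: pos1(id13) recv 34: fwd; pos2(id36) recv 13: drop; pos3(id11) recv 36: fwd; pos4(id50) recv 11: drop; pos0(id34) recv 50: fwd
Round 2: pos2(id36) recv 34: drop; pos4(id50) recv 36: drop; pos1(id13) recv 50: fwd
Round 3: pos2(id36) recv 50: fwd
Round 4: pos3(id11) recv 50: fwd
Round 5: pos4(id50) recv 50: ELECTED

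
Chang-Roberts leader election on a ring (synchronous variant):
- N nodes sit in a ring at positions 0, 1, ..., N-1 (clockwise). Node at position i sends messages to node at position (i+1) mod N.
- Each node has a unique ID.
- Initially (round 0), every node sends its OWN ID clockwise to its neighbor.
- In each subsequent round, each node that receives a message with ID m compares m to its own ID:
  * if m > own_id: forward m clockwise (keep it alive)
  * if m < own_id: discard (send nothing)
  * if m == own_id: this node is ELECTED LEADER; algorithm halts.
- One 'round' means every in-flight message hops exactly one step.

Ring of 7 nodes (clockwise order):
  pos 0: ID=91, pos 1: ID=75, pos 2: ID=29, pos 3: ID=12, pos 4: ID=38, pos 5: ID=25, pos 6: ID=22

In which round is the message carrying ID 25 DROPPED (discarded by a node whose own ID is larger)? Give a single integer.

Round 1: pos1(id75) recv 91: fwd; pos2(id29) recv 75: fwd; pos3(id12) recv 29: fwd; pos4(id38) recv 12: drop; pos5(id25) recv 38: fwd; pos6(id22) recv 25: fwd; pos0(id91) recv 22: drop
Round 2: pos2(id29) recv 91: fwd; pos3(id12) recv 75: fwd; pos4(id38) recv 29: drop; pos6(id22) recv 38: fwd; pos0(id91) recv 25: drop
Round 3: pos3(id12) recv 91: fwd; pos4(id38) recv 75: fwd; pos0(id91) recv 38: drop
Round 4: pos4(id38) recv 91: fwd; pos5(id25) recv 75: fwd
Round 5: pos5(id25) recv 91: fwd; pos6(id22) recv 75: fwd
Round 6: pos6(id22) recv 91: fwd; pos0(id91) recv 75: drop
Round 7: pos0(id91) recv 91: ELECTED
Message ID 25 originates at pos 5; dropped at pos 0 in round 2

Answer: 2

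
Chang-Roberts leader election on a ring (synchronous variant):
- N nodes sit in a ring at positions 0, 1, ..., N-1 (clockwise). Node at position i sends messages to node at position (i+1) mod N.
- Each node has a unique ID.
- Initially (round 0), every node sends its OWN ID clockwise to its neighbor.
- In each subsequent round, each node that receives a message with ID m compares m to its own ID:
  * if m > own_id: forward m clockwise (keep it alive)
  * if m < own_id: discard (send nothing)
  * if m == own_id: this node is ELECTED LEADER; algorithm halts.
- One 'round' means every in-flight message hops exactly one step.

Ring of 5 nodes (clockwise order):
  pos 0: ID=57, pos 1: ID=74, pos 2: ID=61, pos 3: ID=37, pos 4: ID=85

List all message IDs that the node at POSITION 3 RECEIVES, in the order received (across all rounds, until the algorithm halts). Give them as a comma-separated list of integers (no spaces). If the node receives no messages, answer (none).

Answer: 61,74,85

Derivation:
Round 1: pos1(id74) recv 57: drop; pos2(id61) recv 74: fwd; pos3(id37) recv 61: fwd; pos4(id85) recv 37: drop; pos0(id57) recv 85: fwd
Round 2: pos3(id37) recv 74: fwd; pos4(id85) recv 61: drop; pos1(id74) recv 85: fwd
Round 3: pos4(id85) recv 74: drop; pos2(id61) recv 85: fwd
Round 4: pos3(id37) recv 85: fwd
Round 5: pos4(id85) recv 85: ELECTED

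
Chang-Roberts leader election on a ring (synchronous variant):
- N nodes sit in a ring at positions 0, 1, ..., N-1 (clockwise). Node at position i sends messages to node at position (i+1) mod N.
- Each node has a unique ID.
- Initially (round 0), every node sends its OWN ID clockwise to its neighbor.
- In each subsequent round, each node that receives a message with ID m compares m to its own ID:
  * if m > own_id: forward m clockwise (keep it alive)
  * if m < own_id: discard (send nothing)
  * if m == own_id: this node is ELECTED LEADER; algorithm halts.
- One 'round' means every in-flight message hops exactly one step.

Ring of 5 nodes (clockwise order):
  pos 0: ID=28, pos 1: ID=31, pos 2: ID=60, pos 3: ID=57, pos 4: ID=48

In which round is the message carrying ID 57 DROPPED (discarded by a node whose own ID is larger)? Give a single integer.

Answer: 4

Derivation:
Round 1: pos1(id31) recv 28: drop; pos2(id60) recv 31: drop; pos3(id57) recv 60: fwd; pos4(id48) recv 57: fwd; pos0(id28) recv 48: fwd
Round 2: pos4(id48) recv 60: fwd; pos0(id28) recv 57: fwd; pos1(id31) recv 48: fwd
Round 3: pos0(id28) recv 60: fwd; pos1(id31) recv 57: fwd; pos2(id60) recv 48: drop
Round 4: pos1(id31) recv 60: fwd; pos2(id60) recv 57: drop
Round 5: pos2(id60) recv 60: ELECTED
Message ID 57 originates at pos 3; dropped at pos 2 in round 4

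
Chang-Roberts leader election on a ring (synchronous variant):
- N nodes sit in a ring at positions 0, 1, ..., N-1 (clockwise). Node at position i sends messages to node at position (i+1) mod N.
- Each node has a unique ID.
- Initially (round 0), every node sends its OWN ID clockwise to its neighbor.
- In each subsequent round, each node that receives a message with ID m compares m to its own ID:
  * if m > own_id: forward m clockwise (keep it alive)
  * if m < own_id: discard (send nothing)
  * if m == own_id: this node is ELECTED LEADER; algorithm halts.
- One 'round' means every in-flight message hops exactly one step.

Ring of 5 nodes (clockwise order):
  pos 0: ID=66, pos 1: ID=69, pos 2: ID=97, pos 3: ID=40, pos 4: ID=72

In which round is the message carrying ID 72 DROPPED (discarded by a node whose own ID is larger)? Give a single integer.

Answer: 3

Derivation:
Round 1: pos1(id69) recv 66: drop; pos2(id97) recv 69: drop; pos3(id40) recv 97: fwd; pos4(id72) recv 40: drop; pos0(id66) recv 72: fwd
Round 2: pos4(id72) recv 97: fwd; pos1(id69) recv 72: fwd
Round 3: pos0(id66) recv 97: fwd; pos2(id97) recv 72: drop
Round 4: pos1(id69) recv 97: fwd
Round 5: pos2(id97) recv 97: ELECTED
Message ID 72 originates at pos 4; dropped at pos 2 in round 3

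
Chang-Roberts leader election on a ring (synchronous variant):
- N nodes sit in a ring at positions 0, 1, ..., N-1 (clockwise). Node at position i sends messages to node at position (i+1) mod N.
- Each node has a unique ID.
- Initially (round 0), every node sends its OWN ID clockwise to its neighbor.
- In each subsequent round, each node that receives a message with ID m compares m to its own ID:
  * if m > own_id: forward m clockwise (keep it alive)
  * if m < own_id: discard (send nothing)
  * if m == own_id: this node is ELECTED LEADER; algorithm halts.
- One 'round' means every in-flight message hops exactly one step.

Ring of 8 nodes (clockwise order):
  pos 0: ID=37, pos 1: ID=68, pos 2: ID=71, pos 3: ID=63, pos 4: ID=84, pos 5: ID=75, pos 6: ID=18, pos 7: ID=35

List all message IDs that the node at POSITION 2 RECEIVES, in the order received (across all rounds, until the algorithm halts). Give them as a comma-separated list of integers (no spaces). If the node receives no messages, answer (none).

Round 1: pos1(id68) recv 37: drop; pos2(id71) recv 68: drop; pos3(id63) recv 71: fwd; pos4(id84) recv 63: drop; pos5(id75) recv 84: fwd; pos6(id18) recv 75: fwd; pos7(id35) recv 18: drop; pos0(id37) recv 35: drop
Round 2: pos4(id84) recv 71: drop; pos6(id18) recv 84: fwd; pos7(id35) recv 75: fwd
Round 3: pos7(id35) recv 84: fwd; pos0(id37) recv 75: fwd
Round 4: pos0(id37) recv 84: fwd; pos1(id68) recv 75: fwd
Round 5: pos1(id68) recv 84: fwd; pos2(id71) recv 75: fwd
Round 6: pos2(id71) recv 84: fwd; pos3(id63) recv 75: fwd
Round 7: pos3(id63) recv 84: fwd; pos4(id84) recv 75: drop
Round 8: pos4(id84) recv 84: ELECTED

Answer: 68,75,84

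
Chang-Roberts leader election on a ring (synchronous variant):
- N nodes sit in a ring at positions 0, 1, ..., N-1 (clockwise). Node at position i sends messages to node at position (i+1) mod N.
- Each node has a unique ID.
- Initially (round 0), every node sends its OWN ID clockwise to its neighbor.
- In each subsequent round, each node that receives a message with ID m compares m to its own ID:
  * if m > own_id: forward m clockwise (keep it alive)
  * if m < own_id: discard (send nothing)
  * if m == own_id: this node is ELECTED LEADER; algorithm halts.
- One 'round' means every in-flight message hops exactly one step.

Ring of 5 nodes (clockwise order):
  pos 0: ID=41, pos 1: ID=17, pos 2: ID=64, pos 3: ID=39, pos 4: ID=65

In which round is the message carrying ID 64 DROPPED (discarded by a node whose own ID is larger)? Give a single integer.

Round 1: pos1(id17) recv 41: fwd; pos2(id64) recv 17: drop; pos3(id39) recv 64: fwd; pos4(id65) recv 39: drop; pos0(id41) recv 65: fwd
Round 2: pos2(id64) recv 41: drop; pos4(id65) recv 64: drop; pos1(id17) recv 65: fwd
Round 3: pos2(id64) recv 65: fwd
Round 4: pos3(id39) recv 65: fwd
Round 5: pos4(id65) recv 65: ELECTED
Message ID 64 originates at pos 2; dropped at pos 4 in round 2

Answer: 2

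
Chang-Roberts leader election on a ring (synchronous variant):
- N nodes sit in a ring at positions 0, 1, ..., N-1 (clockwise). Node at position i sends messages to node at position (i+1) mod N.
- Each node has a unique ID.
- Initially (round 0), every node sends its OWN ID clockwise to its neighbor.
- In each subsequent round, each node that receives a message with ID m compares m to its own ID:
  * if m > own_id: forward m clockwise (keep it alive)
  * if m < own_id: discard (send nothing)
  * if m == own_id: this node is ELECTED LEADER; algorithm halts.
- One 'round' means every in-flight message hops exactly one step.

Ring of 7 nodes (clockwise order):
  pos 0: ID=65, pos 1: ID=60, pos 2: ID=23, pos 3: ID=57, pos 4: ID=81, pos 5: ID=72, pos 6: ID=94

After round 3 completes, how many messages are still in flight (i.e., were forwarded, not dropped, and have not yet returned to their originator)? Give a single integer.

Round 1: pos1(id60) recv 65: fwd; pos2(id23) recv 60: fwd; pos3(id57) recv 23: drop; pos4(id81) recv 57: drop; pos5(id72) recv 81: fwd; pos6(id94) recv 72: drop; pos0(id65) recv 94: fwd
Round 2: pos2(id23) recv 65: fwd; pos3(id57) recv 60: fwd; pos6(id94) recv 81: drop; pos1(id60) recv 94: fwd
Round 3: pos3(id57) recv 65: fwd; pos4(id81) recv 60: drop; pos2(id23) recv 94: fwd
After round 3: 2 messages still in flight

Answer: 2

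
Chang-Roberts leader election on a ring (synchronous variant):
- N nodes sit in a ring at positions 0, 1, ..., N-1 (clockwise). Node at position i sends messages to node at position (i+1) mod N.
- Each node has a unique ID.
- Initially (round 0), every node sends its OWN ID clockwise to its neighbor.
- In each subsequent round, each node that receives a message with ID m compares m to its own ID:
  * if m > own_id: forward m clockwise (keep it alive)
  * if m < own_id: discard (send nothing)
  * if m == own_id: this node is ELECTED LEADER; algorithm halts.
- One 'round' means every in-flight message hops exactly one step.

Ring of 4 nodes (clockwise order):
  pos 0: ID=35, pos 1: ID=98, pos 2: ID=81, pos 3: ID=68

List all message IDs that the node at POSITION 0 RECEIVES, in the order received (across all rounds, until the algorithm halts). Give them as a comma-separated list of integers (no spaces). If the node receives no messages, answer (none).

Round 1: pos1(id98) recv 35: drop; pos2(id81) recv 98: fwd; pos3(id68) recv 81: fwd; pos0(id35) recv 68: fwd
Round 2: pos3(id68) recv 98: fwd; pos0(id35) recv 81: fwd; pos1(id98) recv 68: drop
Round 3: pos0(id35) recv 98: fwd; pos1(id98) recv 81: drop
Round 4: pos1(id98) recv 98: ELECTED

Answer: 68,81,98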